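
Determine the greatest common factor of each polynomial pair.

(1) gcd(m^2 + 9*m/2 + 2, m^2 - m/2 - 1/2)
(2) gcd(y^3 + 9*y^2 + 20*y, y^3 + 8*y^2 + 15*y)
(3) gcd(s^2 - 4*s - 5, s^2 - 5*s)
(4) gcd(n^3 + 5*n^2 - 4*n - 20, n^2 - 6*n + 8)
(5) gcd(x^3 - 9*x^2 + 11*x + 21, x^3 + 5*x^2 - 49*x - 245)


(1) = m + 1/2
(2) = y^2 + 5*y
(3) = gcd((s - 5)*(s + 1), s*(s - 5)) = s - 5
(4) = n - 2
(5) = gcd((x - 7)*(x - 3)*(x + 1), (x - 7)*(x + 5)*(x + 7)) = x - 7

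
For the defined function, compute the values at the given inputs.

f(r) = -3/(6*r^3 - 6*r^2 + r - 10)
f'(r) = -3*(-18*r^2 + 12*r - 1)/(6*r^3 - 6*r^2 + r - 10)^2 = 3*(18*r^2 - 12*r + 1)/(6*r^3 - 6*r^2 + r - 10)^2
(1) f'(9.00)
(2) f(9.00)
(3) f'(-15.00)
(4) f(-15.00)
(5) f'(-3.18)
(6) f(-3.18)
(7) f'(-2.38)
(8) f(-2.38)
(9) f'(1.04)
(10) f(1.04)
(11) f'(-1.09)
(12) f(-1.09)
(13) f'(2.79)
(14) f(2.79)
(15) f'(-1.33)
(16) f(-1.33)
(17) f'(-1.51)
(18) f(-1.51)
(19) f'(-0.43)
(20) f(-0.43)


(1) = 0.00
(2) = -0.00
(3) = 0.00
(4) = 0.00
(5) = 0.01
(6) = 0.01
(7) = 0.02
(8) = 0.02
(9) = 0.32
(10) = 0.34
(11) = 0.16
(12) = 0.12
(13) = 0.06
(14) = -0.04
(15) = 0.11
(16) = 0.08
(17) = 0.09
(18) = 0.07
(19) = 0.20
(20) = 0.25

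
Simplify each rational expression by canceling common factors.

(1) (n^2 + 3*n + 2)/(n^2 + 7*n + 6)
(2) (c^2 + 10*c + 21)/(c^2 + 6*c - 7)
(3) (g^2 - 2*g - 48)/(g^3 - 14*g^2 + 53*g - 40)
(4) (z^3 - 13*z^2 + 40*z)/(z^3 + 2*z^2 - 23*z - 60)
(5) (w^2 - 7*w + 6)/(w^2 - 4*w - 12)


(1) = (n + 2)/(n + 6)
(2) = (c + 3)/(c - 1)
(3) = (g + 6)/(g^2 - 6*g + 5)
(4) = (z^2 - 8*z)/(z^2 + 7*z + 12)
(5) = (w - 1)/(w + 2)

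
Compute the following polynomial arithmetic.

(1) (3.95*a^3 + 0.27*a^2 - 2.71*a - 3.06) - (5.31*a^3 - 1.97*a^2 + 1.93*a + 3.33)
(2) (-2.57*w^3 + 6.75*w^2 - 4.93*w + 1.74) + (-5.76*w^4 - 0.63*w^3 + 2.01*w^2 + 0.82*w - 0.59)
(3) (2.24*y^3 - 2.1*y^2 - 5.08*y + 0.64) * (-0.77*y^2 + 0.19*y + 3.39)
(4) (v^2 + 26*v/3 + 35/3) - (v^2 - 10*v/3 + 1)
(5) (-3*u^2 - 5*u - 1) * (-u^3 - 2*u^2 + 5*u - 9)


(1) = -1.36*a^3 + 2.24*a^2 - 4.64*a - 6.39
(2) = -5.76*w^4 - 3.2*w^3 + 8.76*w^2 - 4.11*w + 1.15
(3) = -1.7248*y^5 + 2.0426*y^4 + 11.1062*y^3 - 8.577*y^2 - 17.0996*y + 2.1696
(4) = 12*v + 32/3
(5) = 3*u^5 + 11*u^4 - 4*u^3 + 4*u^2 + 40*u + 9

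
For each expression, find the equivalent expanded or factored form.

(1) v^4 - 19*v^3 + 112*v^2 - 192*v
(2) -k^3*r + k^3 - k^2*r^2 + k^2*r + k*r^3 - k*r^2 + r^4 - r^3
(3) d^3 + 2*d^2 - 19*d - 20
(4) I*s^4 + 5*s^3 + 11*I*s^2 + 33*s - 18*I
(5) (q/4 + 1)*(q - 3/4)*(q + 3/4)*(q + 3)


(1) = v*(v - 8)^2*(v - 3)
(2) = (-k + r)*(k + r)^2*(r - 1)
(3) = (d - 4)*(d + 1)*(d + 5)
(4) = (s - 6*I)*(s - I)*(s + 3*I)*(I*s + 1)
(5) = q^4/4 + 7*q^3/4 + 183*q^2/64 - 63*q/64 - 27/16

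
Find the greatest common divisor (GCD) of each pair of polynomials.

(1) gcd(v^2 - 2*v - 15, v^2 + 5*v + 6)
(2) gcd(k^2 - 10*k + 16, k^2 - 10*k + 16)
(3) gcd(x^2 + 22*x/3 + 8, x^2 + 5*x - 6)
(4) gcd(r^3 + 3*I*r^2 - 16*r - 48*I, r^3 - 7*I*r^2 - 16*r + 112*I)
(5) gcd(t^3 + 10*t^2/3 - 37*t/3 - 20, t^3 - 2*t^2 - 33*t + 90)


(1) = gcd((v - 5)*(v + 3), (v + 2)*(v + 3)) = v + 3
(2) = k^2 - 10*k + 16
(3) = gcd((x + 4/3)*(x + 6), (x - 1)*(x + 6)) = x + 6
(4) = r^2 - 16
(5) = gcd((t - 3)*(t + 4/3)*(t + 5), (t - 5)*(t - 3)*(t + 6)) = t - 3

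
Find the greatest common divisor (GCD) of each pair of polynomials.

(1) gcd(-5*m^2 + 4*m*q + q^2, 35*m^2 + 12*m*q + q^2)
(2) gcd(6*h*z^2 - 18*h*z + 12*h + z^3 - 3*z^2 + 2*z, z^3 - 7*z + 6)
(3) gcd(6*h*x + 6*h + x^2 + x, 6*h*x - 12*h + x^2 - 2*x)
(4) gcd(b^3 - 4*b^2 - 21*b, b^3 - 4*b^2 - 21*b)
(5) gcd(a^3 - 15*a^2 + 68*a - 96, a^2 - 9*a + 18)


(1) = 5*m + q
(2) = z^2 - 3*z + 2
(3) = 6*h + x
(4) = b^3 - 4*b^2 - 21*b
(5) = gcd((a - 8)*(a - 4)*(a - 3), (a - 6)*(a - 3)) = a - 3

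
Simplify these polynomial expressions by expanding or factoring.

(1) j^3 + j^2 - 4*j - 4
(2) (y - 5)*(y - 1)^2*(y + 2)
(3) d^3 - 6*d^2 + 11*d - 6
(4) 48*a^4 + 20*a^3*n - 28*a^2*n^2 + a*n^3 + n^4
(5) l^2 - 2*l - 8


(1) = (j - 2)*(j + 1)*(j + 2)
(2) = y^4 - 5*y^3 - 3*y^2 + 17*y - 10
(3) = (d - 3)*(d - 2)*(d - 1)
(4) = (-4*a + n)*(-2*a + n)*(a + n)*(6*a + n)
(5) = (l - 4)*(l + 2)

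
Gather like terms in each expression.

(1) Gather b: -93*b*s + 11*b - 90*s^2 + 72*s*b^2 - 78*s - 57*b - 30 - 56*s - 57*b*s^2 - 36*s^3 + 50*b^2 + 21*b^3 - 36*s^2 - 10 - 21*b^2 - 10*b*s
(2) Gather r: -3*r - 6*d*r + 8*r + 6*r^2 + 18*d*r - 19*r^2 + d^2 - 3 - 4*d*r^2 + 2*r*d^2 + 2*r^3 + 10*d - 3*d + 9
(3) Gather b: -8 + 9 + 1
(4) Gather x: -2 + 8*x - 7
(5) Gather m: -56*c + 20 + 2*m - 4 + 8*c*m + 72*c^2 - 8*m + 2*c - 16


(1) = 21*b^3 + b^2*(72*s + 29) + b*(-57*s^2 - 103*s - 46) - 36*s^3 - 126*s^2 - 134*s - 40
(2) = d^2 + 7*d + 2*r^3 + r^2*(-4*d - 13) + r*(2*d^2 + 12*d + 5) + 6
(3) = 2
(4) = 8*x - 9
(5) = 72*c^2 - 54*c + m*(8*c - 6)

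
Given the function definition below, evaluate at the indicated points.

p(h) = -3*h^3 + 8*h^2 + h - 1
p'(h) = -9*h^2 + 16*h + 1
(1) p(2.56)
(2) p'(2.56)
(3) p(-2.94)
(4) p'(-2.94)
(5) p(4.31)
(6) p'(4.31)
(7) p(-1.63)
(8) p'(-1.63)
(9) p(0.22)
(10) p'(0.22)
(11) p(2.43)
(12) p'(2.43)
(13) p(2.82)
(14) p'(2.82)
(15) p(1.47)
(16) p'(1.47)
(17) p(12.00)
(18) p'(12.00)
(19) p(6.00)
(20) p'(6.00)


(1) = 3.66
(2) = -17.02
(3) = 141.45
(4) = -123.83
(5) = -88.27
(6) = -97.22
(7) = 31.62
(8) = -48.99
(9) = -0.42
(10) = 4.08
(11) = 5.62
(12) = -13.26
(13) = -1.84
(14) = -25.45
(15) = 8.23
(16) = 5.07
(17) = -4021.00
(18) = -1103.00
(19) = -355.00
(20) = -227.00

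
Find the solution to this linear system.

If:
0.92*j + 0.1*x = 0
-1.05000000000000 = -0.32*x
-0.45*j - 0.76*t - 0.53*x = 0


Then:
j = -0.36
t = -2.08
x = 3.28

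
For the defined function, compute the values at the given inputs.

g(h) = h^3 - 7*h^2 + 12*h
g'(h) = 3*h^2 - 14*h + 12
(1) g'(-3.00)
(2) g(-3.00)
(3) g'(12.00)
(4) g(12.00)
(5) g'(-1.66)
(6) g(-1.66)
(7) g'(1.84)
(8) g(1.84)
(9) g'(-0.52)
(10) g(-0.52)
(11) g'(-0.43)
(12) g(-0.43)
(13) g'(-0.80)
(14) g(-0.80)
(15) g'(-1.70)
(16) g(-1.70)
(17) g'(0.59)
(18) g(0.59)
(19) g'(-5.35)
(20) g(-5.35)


(1) = 81.00
(2) = -126.00
(3) = 276.00
(4) = 864.00
(5) = 43.51
(6) = -43.78
(7) = -3.60
(8) = 4.61
(9) = 20.09
(10) = -8.27
(11) = 18.57
(12) = -6.53
(13) = 25.12
(14) = -14.59
(15) = 44.47
(16) = -45.54
(17) = 4.78
(18) = 4.85
(19) = 172.77
(20) = -417.69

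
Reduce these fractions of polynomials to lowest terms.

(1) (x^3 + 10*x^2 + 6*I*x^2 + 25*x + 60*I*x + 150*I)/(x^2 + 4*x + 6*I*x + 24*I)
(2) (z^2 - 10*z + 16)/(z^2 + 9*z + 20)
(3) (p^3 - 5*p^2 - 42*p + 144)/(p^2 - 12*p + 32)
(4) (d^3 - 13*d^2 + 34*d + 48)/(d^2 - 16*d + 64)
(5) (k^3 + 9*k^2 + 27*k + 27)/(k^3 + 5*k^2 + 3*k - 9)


(1) = (x^2 + 10*x + 25)/(x + 4)
(2) = (z^2 - 10*z + 16)/(z^2 + 9*z + 20)
(3) = (p^2 + 3*p - 18)/(p - 4)
(4) = (d^2 - 5*d - 6)/(d - 8)
(5) = (k + 3)/(k - 1)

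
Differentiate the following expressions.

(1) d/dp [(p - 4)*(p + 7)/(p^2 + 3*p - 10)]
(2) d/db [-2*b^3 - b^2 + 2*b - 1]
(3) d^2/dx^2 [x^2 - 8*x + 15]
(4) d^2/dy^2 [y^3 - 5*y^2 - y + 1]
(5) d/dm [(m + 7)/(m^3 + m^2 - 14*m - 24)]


(1) = 18*(2*p + 3)/(p^4 + 6*p^3 - 11*p^2 - 60*p + 100)
(2) = -6*b^2 - 2*b + 2
(3) = 2
(4) = 6*y - 10
(5) = (m^3 + m^2 - 14*m - (m + 7)*(3*m^2 + 2*m - 14) - 24)/(m^3 + m^2 - 14*m - 24)^2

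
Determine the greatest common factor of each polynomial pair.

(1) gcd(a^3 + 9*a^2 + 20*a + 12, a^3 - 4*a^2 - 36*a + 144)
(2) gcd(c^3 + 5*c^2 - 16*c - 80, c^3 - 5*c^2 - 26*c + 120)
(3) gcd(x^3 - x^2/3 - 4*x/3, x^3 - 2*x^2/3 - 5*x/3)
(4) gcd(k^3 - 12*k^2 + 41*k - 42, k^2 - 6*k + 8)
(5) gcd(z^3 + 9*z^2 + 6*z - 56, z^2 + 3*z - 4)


(1) = gcd((a + 1)*(a + 2)*(a + 6), (a - 6)*(a - 4)*(a + 6)) = a + 6
(2) = c^2 + c - 20
(3) = gcd(x*(x - 4/3)*(x + 1), x*(x - 5/3)*(x + 1)) = x^2 + x
(4) = k - 2
(5) = z + 4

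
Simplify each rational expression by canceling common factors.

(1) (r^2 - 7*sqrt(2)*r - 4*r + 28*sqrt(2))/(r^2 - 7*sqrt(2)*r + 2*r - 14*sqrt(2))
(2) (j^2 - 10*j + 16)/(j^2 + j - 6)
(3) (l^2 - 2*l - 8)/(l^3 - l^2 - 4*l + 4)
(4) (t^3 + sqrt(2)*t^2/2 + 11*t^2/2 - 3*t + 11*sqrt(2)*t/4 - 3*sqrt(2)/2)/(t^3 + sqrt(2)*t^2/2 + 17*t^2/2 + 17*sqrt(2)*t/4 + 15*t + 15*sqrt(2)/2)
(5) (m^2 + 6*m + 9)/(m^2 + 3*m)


(1) = (r - 4)/(r + 2)
(2) = (j - 8)/(j + 3)
(3) = (l - 4)/(l^2 - 3*l + 2)
(4) = (16*t - 8)/(16*t + 40)
(5) = (m + 3)/m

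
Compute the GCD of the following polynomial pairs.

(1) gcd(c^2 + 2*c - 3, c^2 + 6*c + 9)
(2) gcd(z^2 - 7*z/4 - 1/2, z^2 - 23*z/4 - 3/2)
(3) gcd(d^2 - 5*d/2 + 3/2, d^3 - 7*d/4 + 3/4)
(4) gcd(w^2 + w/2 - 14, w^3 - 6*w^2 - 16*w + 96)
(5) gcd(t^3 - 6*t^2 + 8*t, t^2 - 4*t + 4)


(1) = c + 3
(2) = z + 1/4
(3) = d - 1
(4) = w + 4
(5) = t - 2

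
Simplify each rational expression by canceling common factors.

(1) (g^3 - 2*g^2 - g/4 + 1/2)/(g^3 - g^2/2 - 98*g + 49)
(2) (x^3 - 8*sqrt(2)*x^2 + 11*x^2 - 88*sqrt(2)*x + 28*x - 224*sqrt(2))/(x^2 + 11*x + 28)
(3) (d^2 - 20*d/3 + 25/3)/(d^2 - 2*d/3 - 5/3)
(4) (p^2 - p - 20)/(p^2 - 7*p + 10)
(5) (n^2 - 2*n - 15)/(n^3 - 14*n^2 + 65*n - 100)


(1) = (2*g^2 - 3*g - 2)/(2*g^2 - 196)
(2) = x - 8*sqrt(2)
(3) = (d - 5)/(d + 1)
(4) = (p + 4)/(p - 2)
(5) = (n + 3)/(n^2 - 9*n + 20)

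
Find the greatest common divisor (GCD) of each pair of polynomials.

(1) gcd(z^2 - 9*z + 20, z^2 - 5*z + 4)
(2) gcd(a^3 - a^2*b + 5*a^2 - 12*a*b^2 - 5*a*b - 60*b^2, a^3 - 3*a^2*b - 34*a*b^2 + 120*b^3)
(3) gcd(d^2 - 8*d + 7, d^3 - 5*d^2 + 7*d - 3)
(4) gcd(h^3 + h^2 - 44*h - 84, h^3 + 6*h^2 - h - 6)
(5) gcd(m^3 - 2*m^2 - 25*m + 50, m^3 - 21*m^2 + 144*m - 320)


(1) = gcd((z - 5)*(z - 4), (z - 4)*(z - 1)) = z - 4
(2) = gcd((a + 5)*(a - 4*b)*(a + 3*b), (a - 5*b)*(a - 4*b)*(a + 6*b)) = a - 4*b
(3) = gcd((d - 7)*(d - 1), (d - 3)*(d - 1)^2) = d - 1
(4) = h + 6
(5) = gcd((m - 5)*(m - 2)*(m + 5), (m - 8)^2*(m - 5)) = m - 5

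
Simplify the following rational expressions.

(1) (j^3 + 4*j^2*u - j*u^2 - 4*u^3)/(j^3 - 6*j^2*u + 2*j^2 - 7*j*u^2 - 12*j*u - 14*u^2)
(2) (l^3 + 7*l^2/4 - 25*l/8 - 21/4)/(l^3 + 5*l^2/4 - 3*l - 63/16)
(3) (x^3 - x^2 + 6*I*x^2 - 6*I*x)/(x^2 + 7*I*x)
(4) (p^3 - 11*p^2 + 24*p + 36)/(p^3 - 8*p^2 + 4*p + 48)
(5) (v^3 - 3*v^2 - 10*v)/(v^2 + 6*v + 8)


(1) = (-j^2 - 3*j*u + 4*u^2)/(-j^2 + 7*j*u - 2*j + 14*u)
(2) = (2*l + 4)/(2*l + 3)
(3) = (x^2 + x*(-1 + 6*I) - 6*I)/(x + 7*I)
(4) = (p^2 - 5*p - 6)/(p^2 - 2*p - 8)
(5) = (v^2 - 5*v)/(v + 4)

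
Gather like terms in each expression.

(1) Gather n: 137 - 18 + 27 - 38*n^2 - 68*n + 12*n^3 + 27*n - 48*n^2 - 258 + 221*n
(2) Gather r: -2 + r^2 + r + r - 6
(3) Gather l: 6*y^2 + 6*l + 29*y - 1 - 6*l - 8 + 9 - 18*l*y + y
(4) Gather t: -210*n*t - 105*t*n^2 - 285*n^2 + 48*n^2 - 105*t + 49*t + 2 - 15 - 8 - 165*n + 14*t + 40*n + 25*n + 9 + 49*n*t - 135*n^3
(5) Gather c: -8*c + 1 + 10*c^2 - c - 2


(1) = 12*n^3 - 86*n^2 + 180*n - 112
(2) = r^2 + 2*r - 8
(3) = -18*l*y + 6*y^2 + 30*y
(4) = -135*n^3 - 237*n^2 - 100*n + t*(-105*n^2 - 161*n - 42) - 12
(5) = 10*c^2 - 9*c - 1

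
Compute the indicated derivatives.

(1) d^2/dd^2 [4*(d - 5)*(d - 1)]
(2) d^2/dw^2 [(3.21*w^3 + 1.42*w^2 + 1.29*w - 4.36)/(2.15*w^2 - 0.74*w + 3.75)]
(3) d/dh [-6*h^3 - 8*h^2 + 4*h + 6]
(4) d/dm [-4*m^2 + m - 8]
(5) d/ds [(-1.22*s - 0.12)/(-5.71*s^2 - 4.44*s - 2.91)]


(1) = 8
(2) = (-31.801168*w^3 - 243.0636*w^2 + 250.06056*w + 112.626928)/(9.938375*w^6 - 10.26195*w^5 + 55.535145*w^4 - 36.202724*w^3 + 96.863625*w^2 - 31.21875*w + 52.734375)
(3) = -18*h^2 - 16*h + 4
(4) = 1 - 8*m
(5) = (-6.9662*s^2 - 1.3704*s + 3.0174)/(32.6041*s^4 + 50.7048*s^3 + 52.9458*s^2 + 25.8408*s + 8.4681)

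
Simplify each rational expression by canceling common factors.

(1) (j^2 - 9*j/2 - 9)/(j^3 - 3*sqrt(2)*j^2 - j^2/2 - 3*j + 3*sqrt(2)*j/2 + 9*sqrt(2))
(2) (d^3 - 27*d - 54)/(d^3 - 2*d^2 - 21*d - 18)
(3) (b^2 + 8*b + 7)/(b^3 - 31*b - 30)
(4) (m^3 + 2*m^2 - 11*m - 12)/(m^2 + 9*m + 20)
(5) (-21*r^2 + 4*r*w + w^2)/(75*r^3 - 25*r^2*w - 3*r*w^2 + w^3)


(1) = (4*j - 24)/(4*j^2 + j*(-12*sqrt(2) - 8) + 24*sqrt(2))
(2) = (d + 3)/(d + 1)
(3) = (b + 7)/(b^2 - b - 30)
(4) = (m^2 - 2*m - 3)/(m + 5)
(5) = (-7*r - w)/(25*r^2 - w^2)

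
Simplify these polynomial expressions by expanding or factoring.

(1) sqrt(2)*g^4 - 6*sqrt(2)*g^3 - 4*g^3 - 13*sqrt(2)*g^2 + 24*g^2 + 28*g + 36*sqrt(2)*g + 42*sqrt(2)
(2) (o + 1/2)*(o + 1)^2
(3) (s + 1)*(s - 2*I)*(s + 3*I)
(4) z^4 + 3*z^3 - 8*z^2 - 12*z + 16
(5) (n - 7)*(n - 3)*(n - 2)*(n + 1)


(1) = (g - 7)*(g - 3*sqrt(2))*(g + sqrt(2))*(sqrt(2)*g + sqrt(2))
(2) = o^3 + 5*o^2/2 + 2*o + 1/2
(3) = s^3 + s^2 + I*s^2 + 6*s + I*s + 6
(4) = (z - 2)*(z - 1)*(z + 2)*(z + 4)
(5) = n^4 - 11*n^3 + 29*n^2 - n - 42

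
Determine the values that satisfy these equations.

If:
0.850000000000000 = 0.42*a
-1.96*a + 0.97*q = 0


Then:
a = 2.02
q = 4.09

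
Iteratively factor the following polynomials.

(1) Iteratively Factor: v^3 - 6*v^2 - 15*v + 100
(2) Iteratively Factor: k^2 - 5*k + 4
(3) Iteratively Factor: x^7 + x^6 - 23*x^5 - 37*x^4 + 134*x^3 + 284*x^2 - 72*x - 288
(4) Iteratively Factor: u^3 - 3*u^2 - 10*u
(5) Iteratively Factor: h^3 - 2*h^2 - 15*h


(1) = (v - 5)*(v^2 - v - 20) = (v - 5)^2*(v + 4)
(2) = (k - 4)*(k - 1)
(3) = (x + 2)*(x^6 - x^5 - 21*x^4 + 5*x^3 + 124*x^2 + 36*x - 144) = (x + 2)^2*(x^5 - 3*x^4 - 15*x^3 + 35*x^2 + 54*x - 72) = (x - 3)*(x + 2)^2*(x^4 - 15*x^2 - 10*x + 24) = (x - 4)*(x - 3)*(x + 2)^2*(x^3 + 4*x^2 + x - 6) = (x - 4)*(x - 3)*(x - 1)*(x + 2)^2*(x^2 + 5*x + 6) = (x - 4)*(x - 3)*(x - 1)*(x + 2)^3*(x + 3)
(4) = (u + 2)*(u^2 - 5*u) = (u - 5)*(u + 2)*(u)
(5) = (h - 5)*(h^2 + 3*h) = (h - 5)*(h + 3)*(h)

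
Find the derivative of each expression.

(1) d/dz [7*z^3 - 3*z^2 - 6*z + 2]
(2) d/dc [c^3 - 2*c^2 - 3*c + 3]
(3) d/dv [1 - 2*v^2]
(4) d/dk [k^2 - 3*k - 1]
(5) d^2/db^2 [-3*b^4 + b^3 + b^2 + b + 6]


(1) = 21*z^2 - 6*z - 6
(2) = 3*c^2 - 4*c - 3
(3) = -4*v
(4) = 2*k - 3
(5) = -36*b^2 + 6*b + 2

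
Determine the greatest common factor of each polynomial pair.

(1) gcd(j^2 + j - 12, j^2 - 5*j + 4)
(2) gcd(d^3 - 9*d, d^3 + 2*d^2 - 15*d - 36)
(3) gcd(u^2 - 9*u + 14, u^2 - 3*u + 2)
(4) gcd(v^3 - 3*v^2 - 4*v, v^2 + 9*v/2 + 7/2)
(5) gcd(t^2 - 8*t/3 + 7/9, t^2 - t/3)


(1) = 1
(2) = gcd(d*(d - 3)*(d + 3), (d - 4)*(d + 3)^2) = d + 3
(3) = gcd((u - 7)*(u - 2), (u - 2)*(u - 1)) = u - 2
(4) = gcd(v*(v - 4)*(v + 1), (v + 1)*(v + 7/2)) = v + 1
(5) = t - 1/3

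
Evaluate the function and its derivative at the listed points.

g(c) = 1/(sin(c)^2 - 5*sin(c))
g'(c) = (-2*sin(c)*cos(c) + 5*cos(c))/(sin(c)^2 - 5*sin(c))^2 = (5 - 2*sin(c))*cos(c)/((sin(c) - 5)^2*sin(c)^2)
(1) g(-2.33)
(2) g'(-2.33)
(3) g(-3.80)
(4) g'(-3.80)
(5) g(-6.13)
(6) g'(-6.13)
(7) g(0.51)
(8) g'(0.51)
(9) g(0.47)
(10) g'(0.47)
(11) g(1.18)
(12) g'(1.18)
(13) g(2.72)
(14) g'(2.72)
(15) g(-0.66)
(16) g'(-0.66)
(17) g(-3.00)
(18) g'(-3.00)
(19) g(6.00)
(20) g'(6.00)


(1) = 0.24
(2) = -0.26
(3) = -0.37
(4) = -0.41
(5) = -1.35
(6) = 8.48
(7) = -0.45
(8) = 0.72
(9) = -0.49
(10) = 0.86
(11) = -0.27
(12) = 0.08
(13) = -0.53
(14) = -1.08
(15) = 0.29
(16) = 0.42
(17) = 1.38
(18) = -9.93
(19) = 0.68
(20) = 2.45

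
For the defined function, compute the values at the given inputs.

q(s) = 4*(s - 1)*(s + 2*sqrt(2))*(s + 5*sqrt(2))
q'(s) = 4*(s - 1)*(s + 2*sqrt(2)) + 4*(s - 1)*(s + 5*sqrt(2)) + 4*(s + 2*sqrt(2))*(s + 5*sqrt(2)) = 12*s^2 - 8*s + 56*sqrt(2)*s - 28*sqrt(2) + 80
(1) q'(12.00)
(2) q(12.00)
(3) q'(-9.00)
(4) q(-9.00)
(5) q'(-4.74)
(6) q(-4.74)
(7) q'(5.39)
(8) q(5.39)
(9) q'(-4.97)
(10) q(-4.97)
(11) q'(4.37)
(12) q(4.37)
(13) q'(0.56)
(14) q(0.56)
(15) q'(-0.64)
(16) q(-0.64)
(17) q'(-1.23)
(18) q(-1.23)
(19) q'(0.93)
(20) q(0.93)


(1) = 2622.75
(2) = 12442.93
(3) = 371.64
(4) = -476.18
(5) = -27.46
(6) = 102.31
(7) = 772.77
(8) = 1798.33
(9) = -17.03
(10) = 107.45
(11) = 580.69
(12) = 1110.18
(13) = 84.03
(14) = -45.51
(15) = -0.25
(16) = -92.32
(17) = -29.01
(18) = -83.28
(19) = 116.99
(20) = -8.42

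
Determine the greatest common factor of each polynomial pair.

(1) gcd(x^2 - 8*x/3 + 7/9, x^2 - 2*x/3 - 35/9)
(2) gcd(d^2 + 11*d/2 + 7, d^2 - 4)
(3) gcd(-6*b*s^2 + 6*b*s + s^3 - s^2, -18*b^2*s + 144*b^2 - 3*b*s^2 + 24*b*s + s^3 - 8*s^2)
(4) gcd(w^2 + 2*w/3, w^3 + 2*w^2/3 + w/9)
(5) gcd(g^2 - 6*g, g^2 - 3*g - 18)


(1) = x - 7/3
(2) = d + 2
(3) = gcd(s*(-6*b + s)*(s - 1), (-6*b + s)*(3*b + s)*(s - 8)) = -6*b + s
(4) = gcd(w*(w + 2/3), w*(w + 1/3)^2) = w
(5) = g - 6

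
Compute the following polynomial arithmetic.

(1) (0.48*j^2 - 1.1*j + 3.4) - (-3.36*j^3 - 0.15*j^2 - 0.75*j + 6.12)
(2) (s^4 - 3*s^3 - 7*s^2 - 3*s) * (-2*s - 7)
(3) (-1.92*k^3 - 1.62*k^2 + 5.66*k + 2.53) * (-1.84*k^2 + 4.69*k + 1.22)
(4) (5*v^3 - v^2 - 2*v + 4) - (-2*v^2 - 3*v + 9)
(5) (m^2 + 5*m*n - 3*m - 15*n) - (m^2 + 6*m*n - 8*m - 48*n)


(1) = 3.36*j^3 + 0.63*j^2 - 0.35*j - 2.72
(2) = -2*s^5 - s^4 + 35*s^3 + 55*s^2 + 21*s
(3) = 3.5328*k^5 - 6.024*k^4 - 20.3546*k^3 + 19.9138*k^2 + 18.7709*k + 3.0866
(4) = 5*v^3 + v^2 + v - 5
(5) = -m*n + 5*m + 33*n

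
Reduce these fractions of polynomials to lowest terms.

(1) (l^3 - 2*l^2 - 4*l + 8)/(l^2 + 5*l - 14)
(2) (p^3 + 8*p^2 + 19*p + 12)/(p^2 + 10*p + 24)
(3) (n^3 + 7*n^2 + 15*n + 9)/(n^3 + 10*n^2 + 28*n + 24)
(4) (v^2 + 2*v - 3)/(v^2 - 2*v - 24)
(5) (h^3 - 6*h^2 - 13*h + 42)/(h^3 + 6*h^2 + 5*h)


(1) = (l^2 - 4)/(l + 7)
(2) = (p^2 + 4*p + 3)/(p + 6)
(3) = (n^3 + 7*n^2 + 15*n + 9)/(n^3 + 10*n^2 + 28*n + 24)
(4) = (v^2 + 2*v - 3)/(v^2 - 2*v - 24)
(5) = (h^3 - 6*h^2 - 13*h + 42)/(h^3 + 6*h^2 + 5*h)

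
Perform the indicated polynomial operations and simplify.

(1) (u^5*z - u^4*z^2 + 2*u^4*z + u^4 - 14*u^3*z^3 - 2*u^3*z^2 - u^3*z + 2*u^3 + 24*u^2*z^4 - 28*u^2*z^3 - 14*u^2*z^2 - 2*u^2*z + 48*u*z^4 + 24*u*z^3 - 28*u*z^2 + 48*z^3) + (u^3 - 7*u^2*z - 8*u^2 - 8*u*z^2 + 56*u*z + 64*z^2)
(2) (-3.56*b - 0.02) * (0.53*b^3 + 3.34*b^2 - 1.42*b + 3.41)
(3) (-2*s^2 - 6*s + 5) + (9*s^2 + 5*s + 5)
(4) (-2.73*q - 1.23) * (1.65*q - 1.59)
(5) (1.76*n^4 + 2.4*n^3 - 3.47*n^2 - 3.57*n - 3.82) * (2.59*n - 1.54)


(1) = u^5*z - u^4*z^2 + 2*u^4*z + u^4 - 14*u^3*z^3 - 2*u^3*z^2 - u^3*z + 3*u^3 + 24*u^2*z^4 - 28*u^2*z^3 - 14*u^2*z^2 - 9*u^2*z - 8*u^2 + 48*u*z^4 + 24*u*z^3 - 36*u*z^2 + 56*u*z + 48*z^3 + 64*z^2
(2) = -1.8868*b^4 - 11.901*b^3 + 4.9884*b^2 - 12.1112*b - 0.0682
(3) = 7*s^2 - s + 10
(4) = -4.5045*q^2 + 2.3112*q + 1.9557
(5) = 4.5584*n^5 + 3.5056*n^4 - 12.6833*n^3 - 3.9025*n^2 - 4.396*n + 5.8828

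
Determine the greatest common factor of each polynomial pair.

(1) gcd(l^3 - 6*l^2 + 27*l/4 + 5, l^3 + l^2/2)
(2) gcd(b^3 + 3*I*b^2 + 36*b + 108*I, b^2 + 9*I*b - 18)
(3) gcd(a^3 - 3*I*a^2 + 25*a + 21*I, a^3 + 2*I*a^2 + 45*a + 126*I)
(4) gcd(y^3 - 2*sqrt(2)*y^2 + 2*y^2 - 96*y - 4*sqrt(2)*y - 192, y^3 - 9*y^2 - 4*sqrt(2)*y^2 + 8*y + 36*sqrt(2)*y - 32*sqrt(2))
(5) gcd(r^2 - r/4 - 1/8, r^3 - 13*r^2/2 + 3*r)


(1) = l + 1/2
(2) = b^2 + 9*I*b - 18
(3) = a^2 - 4*I*a + 21
(4) = 1
(5) = r - 1/2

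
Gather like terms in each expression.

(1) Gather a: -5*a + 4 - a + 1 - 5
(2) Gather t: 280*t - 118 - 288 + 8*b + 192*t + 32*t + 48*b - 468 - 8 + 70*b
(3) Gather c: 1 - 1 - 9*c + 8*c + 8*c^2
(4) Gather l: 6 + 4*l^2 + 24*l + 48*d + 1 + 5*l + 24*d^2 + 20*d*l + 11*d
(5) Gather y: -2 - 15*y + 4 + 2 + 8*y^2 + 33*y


(1) = -6*a
(2) = 126*b + 504*t - 882
(3) = 8*c^2 - c
(4) = 24*d^2 + 59*d + 4*l^2 + l*(20*d + 29) + 7
(5) = 8*y^2 + 18*y + 4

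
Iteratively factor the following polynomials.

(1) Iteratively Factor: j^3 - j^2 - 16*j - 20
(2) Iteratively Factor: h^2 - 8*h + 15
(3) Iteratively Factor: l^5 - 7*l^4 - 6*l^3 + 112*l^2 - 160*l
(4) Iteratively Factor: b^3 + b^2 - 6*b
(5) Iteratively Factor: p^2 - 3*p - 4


(1) = (j - 5)*(j^2 + 4*j + 4) = (j - 5)*(j + 2)*(j + 2)
(2) = (h - 5)*(h - 3)
(3) = (l - 5)*(l^4 - 2*l^3 - 16*l^2 + 32*l) = l*(l - 5)*(l^3 - 2*l^2 - 16*l + 32) = l*(l - 5)*(l + 4)*(l^2 - 6*l + 8) = l*(l - 5)*(l - 4)*(l + 4)*(l - 2)
(4) = (b)*(b^2 + b - 6) = b*(b - 2)*(b + 3)
(5) = (p + 1)*(p - 4)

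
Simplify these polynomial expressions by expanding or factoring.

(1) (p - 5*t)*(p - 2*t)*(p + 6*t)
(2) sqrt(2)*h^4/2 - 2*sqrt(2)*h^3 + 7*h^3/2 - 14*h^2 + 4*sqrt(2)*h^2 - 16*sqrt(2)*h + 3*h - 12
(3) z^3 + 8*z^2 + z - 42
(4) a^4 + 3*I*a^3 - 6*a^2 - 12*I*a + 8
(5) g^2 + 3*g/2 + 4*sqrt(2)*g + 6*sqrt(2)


(1) = p^3 - p^2*t - 32*p*t^2 + 60*t^3
(2) = (h - 4)*(h + sqrt(2))*(h + 3*sqrt(2)/2)*(sqrt(2)*h/2 + 1)
(3) = (z - 2)*(z + 3)*(z + 7)
(4) = (a - 2)*(a + 2)*(a + I)*(a + 2*I)
(5) = (g + 3/2)*(g + 4*sqrt(2))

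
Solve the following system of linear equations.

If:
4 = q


Then:
q = 4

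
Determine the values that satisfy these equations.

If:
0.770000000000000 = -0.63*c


Then:
c = -1.22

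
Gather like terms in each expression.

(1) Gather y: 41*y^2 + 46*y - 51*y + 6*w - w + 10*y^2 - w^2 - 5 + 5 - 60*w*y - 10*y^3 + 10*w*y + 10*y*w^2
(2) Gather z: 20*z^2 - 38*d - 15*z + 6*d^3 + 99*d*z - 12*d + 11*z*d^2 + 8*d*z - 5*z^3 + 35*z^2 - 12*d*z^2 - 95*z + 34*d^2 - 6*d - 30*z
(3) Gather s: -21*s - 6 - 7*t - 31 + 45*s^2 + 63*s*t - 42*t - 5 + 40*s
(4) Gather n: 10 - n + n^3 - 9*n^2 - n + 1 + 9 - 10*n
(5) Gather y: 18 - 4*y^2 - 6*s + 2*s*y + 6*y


(1) = -w^2 + 5*w - 10*y^3 + 51*y^2 + y*(10*w^2 - 50*w - 5)
(2) = 6*d^3 + 34*d^2 - 56*d - 5*z^3 + z^2*(55 - 12*d) + z*(11*d^2 + 107*d - 140)
(3) = 45*s^2 + s*(63*t + 19) - 49*t - 42
(4) = n^3 - 9*n^2 - 12*n + 20
(5) = -6*s - 4*y^2 + y*(2*s + 6) + 18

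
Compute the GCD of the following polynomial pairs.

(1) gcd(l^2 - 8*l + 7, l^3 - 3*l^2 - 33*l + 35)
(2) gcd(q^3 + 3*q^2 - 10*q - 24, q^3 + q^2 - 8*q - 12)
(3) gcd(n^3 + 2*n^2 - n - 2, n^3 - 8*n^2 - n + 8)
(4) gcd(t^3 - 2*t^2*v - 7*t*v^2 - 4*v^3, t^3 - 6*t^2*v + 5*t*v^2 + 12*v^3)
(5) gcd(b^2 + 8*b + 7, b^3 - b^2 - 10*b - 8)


(1) = gcd((l - 7)*(l - 1), (l - 7)*(l - 1)*(l + 5)) = l^2 - 8*l + 7
(2) = gcd((q - 3)*(q + 2)*(q + 4), (q - 3)*(q + 2)^2) = q^2 - q - 6
(3) = gcd((n - 1)*(n + 1)*(n + 2), (n - 8)*(n - 1)*(n + 1)) = n^2 - 1
(4) = gcd((t - 4*v)*(t + v)^2, (t - 4*v)*(t - 3*v)*(t + v)) = t^2 - 3*t*v - 4*v^2
(5) = b + 1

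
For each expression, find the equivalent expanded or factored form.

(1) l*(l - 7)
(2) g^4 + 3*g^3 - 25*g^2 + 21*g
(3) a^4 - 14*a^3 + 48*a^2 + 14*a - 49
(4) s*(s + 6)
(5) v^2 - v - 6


(1) = l^2 - 7*l
(2) = g*(g - 3)*(g - 1)*(g + 7)
(3) = (a - 7)^2*(a - 1)*(a + 1)
(4) = s^2 + 6*s
(5) = (v - 3)*(v + 2)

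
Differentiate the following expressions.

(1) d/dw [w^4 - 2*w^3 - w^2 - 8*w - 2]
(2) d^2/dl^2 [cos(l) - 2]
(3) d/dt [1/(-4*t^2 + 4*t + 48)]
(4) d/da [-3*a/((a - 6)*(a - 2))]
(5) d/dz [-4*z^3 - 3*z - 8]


(1) = 4*w^3 - 6*w^2 - 2*w - 8
(2) = -cos(l)
(3) = (2*t - 1)/(4*(-t^2 + t + 12)^2)
(4) = 3*(a^2 - 12)/(a^4 - 16*a^3 + 88*a^2 - 192*a + 144)
(5) = -12*z^2 - 3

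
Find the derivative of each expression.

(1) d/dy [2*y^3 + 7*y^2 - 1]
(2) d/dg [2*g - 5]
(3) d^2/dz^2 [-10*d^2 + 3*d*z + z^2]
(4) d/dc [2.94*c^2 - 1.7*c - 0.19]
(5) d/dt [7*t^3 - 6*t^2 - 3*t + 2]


(1) = 2*y*(3*y + 7)
(2) = 2
(3) = 2
(4) = 5.88*c - 1.7
(5) = 21*t^2 - 12*t - 3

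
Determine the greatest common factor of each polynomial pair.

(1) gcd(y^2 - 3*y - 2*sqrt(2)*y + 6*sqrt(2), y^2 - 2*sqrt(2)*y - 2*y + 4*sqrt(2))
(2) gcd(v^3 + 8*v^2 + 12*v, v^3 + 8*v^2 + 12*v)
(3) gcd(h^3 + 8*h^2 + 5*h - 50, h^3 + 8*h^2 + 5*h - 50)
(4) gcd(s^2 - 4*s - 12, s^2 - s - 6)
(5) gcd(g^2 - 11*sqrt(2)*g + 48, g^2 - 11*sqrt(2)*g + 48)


(1) = y - 2*sqrt(2)
(2) = gcd(v*(v + 2)*(v + 6), v*(v + 2)*(v + 6)) = v^3 + 8*v^2 + 12*v
(3) = gcd((h - 2)*(h + 5)^2, (h - 2)*(h + 5)^2) = h^3 + 8*h^2 + 5*h - 50
(4) = gcd((s - 6)*(s + 2), (s - 3)*(s + 2)) = s + 2
(5) = g^2 - 11*sqrt(2)*g + 48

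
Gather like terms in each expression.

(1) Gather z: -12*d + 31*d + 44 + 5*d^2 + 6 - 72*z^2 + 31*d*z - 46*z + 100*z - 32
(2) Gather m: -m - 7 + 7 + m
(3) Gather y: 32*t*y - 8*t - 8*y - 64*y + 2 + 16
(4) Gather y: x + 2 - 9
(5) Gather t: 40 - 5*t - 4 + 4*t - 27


(1) = 5*d^2 + 19*d - 72*z^2 + z*(31*d + 54) + 18
(2) = 0
(3) = -8*t + y*(32*t - 72) + 18
(4) = x - 7
(5) = 9 - t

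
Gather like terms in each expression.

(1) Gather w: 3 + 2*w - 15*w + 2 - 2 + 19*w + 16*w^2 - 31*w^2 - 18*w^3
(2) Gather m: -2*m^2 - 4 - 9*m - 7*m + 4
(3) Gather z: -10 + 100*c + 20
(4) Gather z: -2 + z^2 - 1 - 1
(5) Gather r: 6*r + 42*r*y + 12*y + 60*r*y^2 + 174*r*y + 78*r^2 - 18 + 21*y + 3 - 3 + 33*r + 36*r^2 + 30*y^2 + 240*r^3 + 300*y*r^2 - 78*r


(1) = -18*w^3 - 15*w^2 + 6*w + 3
(2) = -2*m^2 - 16*m
(3) = 100*c + 10
(4) = z^2 - 4
(5) = 240*r^3 + r^2*(300*y + 114) + r*(60*y^2 + 216*y - 39) + 30*y^2 + 33*y - 18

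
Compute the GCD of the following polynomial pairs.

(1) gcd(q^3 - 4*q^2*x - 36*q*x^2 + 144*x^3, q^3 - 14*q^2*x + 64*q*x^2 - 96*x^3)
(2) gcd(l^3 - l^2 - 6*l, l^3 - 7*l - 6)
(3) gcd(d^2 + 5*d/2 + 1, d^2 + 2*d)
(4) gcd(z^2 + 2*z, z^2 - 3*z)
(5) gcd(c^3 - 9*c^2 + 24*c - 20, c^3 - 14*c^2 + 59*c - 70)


(1) = gcd((q - 6*x)*(q - 4*x)*(q + 6*x), (q - 6*x)*(q - 4*x)^2) = q^2 - 10*q*x + 24*x^2
(2) = gcd(l*(l - 3)*(l + 2), (l - 3)*(l + 1)*(l + 2)) = l^2 - l - 6
(3) = gcd((d + 1/2)*(d + 2), d*(d + 2)) = d + 2
(4) = z
(5) = c^2 - 7*c + 10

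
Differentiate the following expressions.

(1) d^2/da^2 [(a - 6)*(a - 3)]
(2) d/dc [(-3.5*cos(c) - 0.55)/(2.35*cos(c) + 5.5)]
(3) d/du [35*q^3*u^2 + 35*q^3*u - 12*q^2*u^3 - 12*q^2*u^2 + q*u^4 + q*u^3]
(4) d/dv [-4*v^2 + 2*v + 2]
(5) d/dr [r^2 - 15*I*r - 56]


(1) = 2
(2) = 17.9575*sin(c)/(2.35*cos(c) + 5.5)^2
(3) = q*(70*q^2*u + 35*q^2 - 36*q*u^2 - 24*q*u + 4*u^3 + 3*u^2)
(4) = 2 - 8*v
(5) = 2*r - 15*I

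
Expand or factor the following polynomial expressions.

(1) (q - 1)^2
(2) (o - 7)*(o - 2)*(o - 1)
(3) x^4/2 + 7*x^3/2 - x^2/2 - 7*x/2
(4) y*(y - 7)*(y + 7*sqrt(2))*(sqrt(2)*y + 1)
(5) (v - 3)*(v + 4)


(1) = q^2 - 2*q + 1
(2) = o^3 - 10*o^2 + 23*o - 14
(3) = x*(x/2 + 1/2)*(x - 1)*(x + 7)
(4) = sqrt(2)*y^4 - 7*sqrt(2)*y^3 + 15*y^3 - 105*y^2 + 7*sqrt(2)*y^2 - 49*sqrt(2)*y
(5) = v^2 + v - 12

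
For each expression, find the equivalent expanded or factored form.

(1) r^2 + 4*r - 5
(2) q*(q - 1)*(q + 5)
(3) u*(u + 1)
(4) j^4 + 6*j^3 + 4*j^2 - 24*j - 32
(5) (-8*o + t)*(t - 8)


(1) = (r - 1)*(r + 5)
(2) = q^3 + 4*q^2 - 5*q
(3) = u^2 + u
(4) = (j - 2)*(j + 2)^2*(j + 4)
(5) = -8*o*t + 64*o + t^2 - 8*t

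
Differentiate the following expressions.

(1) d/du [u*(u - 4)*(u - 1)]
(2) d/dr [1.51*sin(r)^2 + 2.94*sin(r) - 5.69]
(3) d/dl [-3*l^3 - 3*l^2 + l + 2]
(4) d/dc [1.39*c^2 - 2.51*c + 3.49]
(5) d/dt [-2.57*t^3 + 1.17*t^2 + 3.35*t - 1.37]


(1) = 3*u^2 - 10*u + 4
(2) = (3.02*sin(r) + 2.94)*cos(r)
(3) = -9*l^2 - 6*l + 1
(4) = 2.78*c - 2.51
(5) = -7.71*t^2 + 2.34*t + 3.35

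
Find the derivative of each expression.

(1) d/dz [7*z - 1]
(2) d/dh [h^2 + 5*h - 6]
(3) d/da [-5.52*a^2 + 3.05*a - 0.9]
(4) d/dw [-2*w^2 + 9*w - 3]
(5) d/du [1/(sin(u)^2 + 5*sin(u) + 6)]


(1) = 7
(2) = 2*h + 5
(3) = 3.05 - 11.04*a
(4) = 9 - 4*w
(5) = -(2*sin(u) + 5)*cos(u)/(sin(u)^2 + 5*sin(u) + 6)^2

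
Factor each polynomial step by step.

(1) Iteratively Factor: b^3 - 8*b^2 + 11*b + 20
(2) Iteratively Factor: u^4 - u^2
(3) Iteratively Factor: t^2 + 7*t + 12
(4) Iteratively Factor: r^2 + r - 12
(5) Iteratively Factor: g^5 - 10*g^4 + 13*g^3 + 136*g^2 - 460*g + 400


(1) = (b - 4)*(b^2 - 4*b - 5) = (b - 5)*(b - 4)*(b + 1)
(2) = (u + 1)*(u^3 - u^2) = u*(u + 1)*(u^2 - u) = u*(u - 1)*(u + 1)*(u)
(3) = (t + 4)*(t + 3)
(4) = (r + 4)*(r - 3)
(5) = (g - 5)*(g^4 - 5*g^3 - 12*g^2 + 76*g - 80) = (g - 5)*(g - 2)*(g^3 - 3*g^2 - 18*g + 40) = (g - 5)*(g - 2)*(g + 4)*(g^2 - 7*g + 10) = (g - 5)*(g - 2)^2*(g + 4)*(g - 5)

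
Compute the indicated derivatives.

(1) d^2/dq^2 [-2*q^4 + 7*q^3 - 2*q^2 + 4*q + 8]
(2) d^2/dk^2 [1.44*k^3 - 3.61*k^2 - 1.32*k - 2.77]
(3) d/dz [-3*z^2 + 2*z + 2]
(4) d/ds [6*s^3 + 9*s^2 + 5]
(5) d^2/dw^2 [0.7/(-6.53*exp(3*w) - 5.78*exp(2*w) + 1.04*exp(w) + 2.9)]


(1) = -24*q^2 + 42*q - 4
(2) = 8.64*k - 7.22
(3) = 2 - 6*z
(4) = 18*s*(s + 1)
(5) = (-0.7*(19.59*exp(2*w) + 11.56*exp(w) - 1.04)*(39.18*exp(2*w) + 23.12*exp(w) - 2.08)*exp(w) + (41.139*exp(2*w) + 16.184*exp(w) - 0.728)*(6.53*exp(3*w) + 5.78*exp(2*w) - 1.04*exp(w) - 2.9))*exp(w)/(6.53*exp(3*w) + 5.78*exp(2*w) - 1.04*exp(w) - 2.9)^3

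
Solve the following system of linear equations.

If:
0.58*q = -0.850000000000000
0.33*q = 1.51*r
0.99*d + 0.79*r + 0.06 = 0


Then:
d = 0.19
q = -1.47
r = -0.32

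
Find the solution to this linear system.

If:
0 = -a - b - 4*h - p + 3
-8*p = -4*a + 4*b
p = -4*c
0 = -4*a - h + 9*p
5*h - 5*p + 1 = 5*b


Then:
a = 37/35
b = 1/25
c = -89/700
h = 61/175
p = 89/175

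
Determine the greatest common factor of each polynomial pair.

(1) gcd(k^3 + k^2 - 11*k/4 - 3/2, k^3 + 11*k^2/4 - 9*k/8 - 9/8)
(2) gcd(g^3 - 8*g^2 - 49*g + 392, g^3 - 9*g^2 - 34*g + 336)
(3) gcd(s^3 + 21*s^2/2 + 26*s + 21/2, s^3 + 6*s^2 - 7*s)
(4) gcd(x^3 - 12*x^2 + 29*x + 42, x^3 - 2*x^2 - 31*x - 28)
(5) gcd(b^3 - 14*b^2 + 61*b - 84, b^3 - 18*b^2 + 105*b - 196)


(1) = gcd((k - 3/2)*(k + 1/2)*(k + 2), (k - 3/4)*(k + 1/2)*(k + 3)) = k + 1/2
(2) = g^2 - 15*g + 56
(3) = s + 7
(4) = x^2 - 6*x - 7
(5) = gcd((b - 7)*(b - 4)*(b - 3), (b - 7)^2*(b - 4)) = b^2 - 11*b + 28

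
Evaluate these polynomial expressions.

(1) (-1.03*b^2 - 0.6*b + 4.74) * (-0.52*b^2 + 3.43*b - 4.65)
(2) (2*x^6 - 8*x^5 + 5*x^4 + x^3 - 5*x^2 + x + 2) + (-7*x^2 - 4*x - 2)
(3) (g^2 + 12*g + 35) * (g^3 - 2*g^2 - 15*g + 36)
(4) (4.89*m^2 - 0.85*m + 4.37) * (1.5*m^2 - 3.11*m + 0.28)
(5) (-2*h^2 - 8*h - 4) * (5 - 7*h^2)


(1) = 0.5356*b^4 - 3.2209*b^3 + 0.2667*b^2 + 19.0482*b - 22.041
(2) = 2*x^6 - 8*x^5 + 5*x^4 + x^3 - 12*x^2 - 3*x
(3) = g^5 + 10*g^4 - 4*g^3 - 214*g^2 - 93*g + 1260
(4) = 7.335*m^4 - 16.4829*m^3 + 10.5677*m^2 - 13.8287*m + 1.2236
(5) = 14*h^4 + 56*h^3 + 18*h^2 - 40*h - 20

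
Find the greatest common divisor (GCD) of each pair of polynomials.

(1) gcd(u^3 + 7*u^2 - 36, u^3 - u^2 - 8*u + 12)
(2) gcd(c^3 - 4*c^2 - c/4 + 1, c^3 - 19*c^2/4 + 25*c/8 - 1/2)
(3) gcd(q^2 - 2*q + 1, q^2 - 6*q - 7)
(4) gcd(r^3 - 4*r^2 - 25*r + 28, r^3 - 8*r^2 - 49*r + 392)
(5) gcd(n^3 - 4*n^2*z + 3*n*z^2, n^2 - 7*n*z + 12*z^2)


(1) = u^2 + u - 6
(2) = gcd((c - 4)*(c - 1/2)*(c + 1/2), (c - 4)*(c - 1/2)*(c - 1/4)) = c^2 - 9*c/2 + 2
(3) = 1
(4) = r - 7
(5) = -n + 3*z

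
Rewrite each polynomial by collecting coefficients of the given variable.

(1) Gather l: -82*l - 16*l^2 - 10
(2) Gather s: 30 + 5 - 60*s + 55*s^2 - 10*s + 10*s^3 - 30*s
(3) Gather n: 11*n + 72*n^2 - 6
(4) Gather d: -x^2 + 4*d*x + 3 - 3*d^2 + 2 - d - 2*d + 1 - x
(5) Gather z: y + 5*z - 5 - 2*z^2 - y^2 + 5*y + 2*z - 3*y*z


(1) = -16*l^2 - 82*l - 10
(2) = 10*s^3 + 55*s^2 - 100*s + 35
(3) = 72*n^2 + 11*n - 6
(4) = -3*d^2 + d*(4*x - 3) - x^2 - x + 6
(5) = -y^2 + 6*y - 2*z^2 + z*(7 - 3*y) - 5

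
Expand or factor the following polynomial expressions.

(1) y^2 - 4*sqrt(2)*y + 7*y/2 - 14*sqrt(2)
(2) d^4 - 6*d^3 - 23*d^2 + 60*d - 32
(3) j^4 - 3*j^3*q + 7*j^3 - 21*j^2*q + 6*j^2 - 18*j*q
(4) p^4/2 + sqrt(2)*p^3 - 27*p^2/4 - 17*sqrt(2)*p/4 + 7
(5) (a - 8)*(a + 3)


(1) = (y + 7/2)*(y - 4*sqrt(2))
(2) = (d - 8)*(d - 1)^2*(d + 4)
(3) = j*(j + 1)*(j + 6)*(j - 3*q)
(4) = (p/2 + sqrt(2)/2)*(p - 2*sqrt(2))*(p - sqrt(2)/2)*(p + 7*sqrt(2)/2)
(5) = a^2 - 5*a - 24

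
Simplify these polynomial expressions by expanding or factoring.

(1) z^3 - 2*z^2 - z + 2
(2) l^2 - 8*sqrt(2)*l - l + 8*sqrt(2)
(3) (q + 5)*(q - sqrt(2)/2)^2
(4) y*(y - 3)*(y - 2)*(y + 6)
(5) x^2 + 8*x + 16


(1) = (z - 2)*(z - 1)*(z + 1)
(2) = (l - 1)*(l - 8*sqrt(2))
(3) = q^3 - sqrt(2)*q^2 + 5*q^2 - 5*sqrt(2)*q + q/2 + 5/2
(4) = y^4 + y^3 - 24*y^2 + 36*y
(5) = (x + 4)^2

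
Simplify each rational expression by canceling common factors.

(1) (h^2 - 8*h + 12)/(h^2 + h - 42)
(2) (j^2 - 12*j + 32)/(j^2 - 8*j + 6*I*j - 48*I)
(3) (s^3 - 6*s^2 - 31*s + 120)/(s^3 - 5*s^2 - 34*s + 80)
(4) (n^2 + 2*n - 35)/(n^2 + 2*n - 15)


(1) = (h - 2)/(h + 7)
(2) = (j - 4)/(j + 6*I)
(3) = (s - 3)/(s - 2)
(4) = (n^2 + 2*n - 35)/(n^2 + 2*n - 15)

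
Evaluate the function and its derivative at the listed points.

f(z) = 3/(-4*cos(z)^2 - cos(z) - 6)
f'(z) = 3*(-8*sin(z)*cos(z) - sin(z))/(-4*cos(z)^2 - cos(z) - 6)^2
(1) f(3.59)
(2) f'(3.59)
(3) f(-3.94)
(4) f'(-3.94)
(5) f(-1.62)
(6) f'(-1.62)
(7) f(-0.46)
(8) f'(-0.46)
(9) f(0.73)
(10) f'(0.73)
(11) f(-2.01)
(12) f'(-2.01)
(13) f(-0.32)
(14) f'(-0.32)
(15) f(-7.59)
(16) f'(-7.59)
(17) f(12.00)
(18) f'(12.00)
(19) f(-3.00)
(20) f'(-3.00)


(1) = -0.36
(2) = -0.12
(3) = -0.41
(4) = 0.19
(5) = -0.50
(6) = 0.05
(7) = -0.30
(8) = 0.11
(9) = -0.33
(10) = -0.17
(11) = -0.48
(12) = -0.16
(13) = -0.28
(14) = 0.07
(15) = -0.46
(16) = 0.21
(17) = -0.31
(18) = 0.13
(19) = -0.34
(20) = -0.04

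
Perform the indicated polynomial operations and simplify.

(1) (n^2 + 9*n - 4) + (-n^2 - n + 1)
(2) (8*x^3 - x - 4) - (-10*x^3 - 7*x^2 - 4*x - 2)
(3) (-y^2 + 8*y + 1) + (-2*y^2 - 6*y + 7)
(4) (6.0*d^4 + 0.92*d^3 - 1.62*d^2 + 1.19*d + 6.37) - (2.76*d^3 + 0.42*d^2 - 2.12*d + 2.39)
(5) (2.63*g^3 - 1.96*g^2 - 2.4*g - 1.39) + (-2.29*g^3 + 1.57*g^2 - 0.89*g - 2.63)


(1) = 8*n - 3
(2) = 18*x^3 + 7*x^2 + 3*x - 2
(3) = -3*y^2 + 2*y + 8
(4) = 6.0*d^4 - 1.84*d^3 - 2.04*d^2 + 3.31*d + 3.98
(5) = 0.34*g^3 - 0.39*g^2 - 3.29*g - 4.02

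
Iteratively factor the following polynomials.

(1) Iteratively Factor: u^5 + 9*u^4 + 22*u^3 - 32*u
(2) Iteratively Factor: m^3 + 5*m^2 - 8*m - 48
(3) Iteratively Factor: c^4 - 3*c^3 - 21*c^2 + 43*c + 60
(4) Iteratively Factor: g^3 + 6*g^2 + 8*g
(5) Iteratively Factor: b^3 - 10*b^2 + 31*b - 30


(1) = (u + 2)*(u^4 + 7*u^3 + 8*u^2 - 16*u) = (u + 2)*(u + 4)*(u^3 + 3*u^2 - 4*u) = u*(u + 2)*(u + 4)*(u^2 + 3*u - 4) = u*(u + 2)*(u + 4)^2*(u - 1)
(2) = (m - 3)*(m^2 + 8*m + 16) = (m - 3)*(m + 4)*(m + 4)
(3) = (c + 4)*(c^3 - 7*c^2 + 7*c + 15) = (c + 1)*(c + 4)*(c^2 - 8*c + 15) = (c - 5)*(c + 1)*(c + 4)*(c - 3)
(4) = (g)*(g^2 + 6*g + 8) = g*(g + 4)*(g + 2)
(5) = (b - 3)*(b^2 - 7*b + 10) = (b - 5)*(b - 3)*(b - 2)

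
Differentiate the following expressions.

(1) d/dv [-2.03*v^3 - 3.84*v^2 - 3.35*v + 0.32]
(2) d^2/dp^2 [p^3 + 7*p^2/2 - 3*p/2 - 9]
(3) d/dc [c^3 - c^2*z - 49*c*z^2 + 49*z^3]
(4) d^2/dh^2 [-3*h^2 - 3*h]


(1) = -6.09*v^2 - 7.68*v - 3.35
(2) = 6*p + 7
(3) = 3*c^2 - 2*c*z - 49*z^2
(4) = -6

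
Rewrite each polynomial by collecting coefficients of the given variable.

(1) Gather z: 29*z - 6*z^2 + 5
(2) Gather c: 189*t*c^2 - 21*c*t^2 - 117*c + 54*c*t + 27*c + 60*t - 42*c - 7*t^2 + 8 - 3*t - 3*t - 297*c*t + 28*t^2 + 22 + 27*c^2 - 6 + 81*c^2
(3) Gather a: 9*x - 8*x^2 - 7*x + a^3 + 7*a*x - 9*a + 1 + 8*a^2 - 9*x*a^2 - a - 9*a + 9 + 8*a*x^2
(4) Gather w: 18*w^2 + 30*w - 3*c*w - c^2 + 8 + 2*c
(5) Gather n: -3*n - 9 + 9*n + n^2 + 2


(1) = -6*z^2 + 29*z + 5
(2) = c^2*(189*t + 108) + c*(-21*t^2 - 243*t - 132) + 21*t^2 + 54*t + 24
(3) = a^3 + a^2*(8 - 9*x) + a*(8*x^2 + 7*x - 19) - 8*x^2 + 2*x + 10
(4) = -c^2 + 2*c + 18*w^2 + w*(30 - 3*c) + 8
(5) = n^2 + 6*n - 7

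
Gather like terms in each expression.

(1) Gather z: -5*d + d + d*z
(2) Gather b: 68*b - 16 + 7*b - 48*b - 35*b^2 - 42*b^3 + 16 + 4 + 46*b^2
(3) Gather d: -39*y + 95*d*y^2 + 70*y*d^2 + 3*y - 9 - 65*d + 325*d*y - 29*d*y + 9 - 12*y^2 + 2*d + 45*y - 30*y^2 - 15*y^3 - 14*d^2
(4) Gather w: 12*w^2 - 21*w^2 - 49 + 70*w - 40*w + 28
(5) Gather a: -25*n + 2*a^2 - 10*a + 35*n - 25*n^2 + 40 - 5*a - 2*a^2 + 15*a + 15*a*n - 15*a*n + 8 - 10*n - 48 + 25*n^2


(1) = d*z - 4*d
(2) = -42*b^3 + 11*b^2 + 27*b + 4
(3) = d^2*(70*y - 14) + d*(95*y^2 + 296*y - 63) - 15*y^3 - 42*y^2 + 9*y
(4) = -9*w^2 + 30*w - 21
(5) = 0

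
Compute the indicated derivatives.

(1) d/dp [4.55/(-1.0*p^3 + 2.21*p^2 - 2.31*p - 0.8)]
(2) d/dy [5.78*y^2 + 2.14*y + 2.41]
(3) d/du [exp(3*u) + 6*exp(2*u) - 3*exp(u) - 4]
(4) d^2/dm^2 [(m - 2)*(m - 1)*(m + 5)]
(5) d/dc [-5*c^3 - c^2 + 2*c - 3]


(1) = (13.65*p^2 - 20.111*p + 10.5105)/(1.0*p^3 - 2.21*p^2 + 2.31*p + 0.8)^2
(2) = 11.56*y + 2.14
(3) = 3*(exp(2*u) + 4*exp(u) - 1)*exp(u)
(4) = 6*m + 4
(5) = -15*c^2 - 2*c + 2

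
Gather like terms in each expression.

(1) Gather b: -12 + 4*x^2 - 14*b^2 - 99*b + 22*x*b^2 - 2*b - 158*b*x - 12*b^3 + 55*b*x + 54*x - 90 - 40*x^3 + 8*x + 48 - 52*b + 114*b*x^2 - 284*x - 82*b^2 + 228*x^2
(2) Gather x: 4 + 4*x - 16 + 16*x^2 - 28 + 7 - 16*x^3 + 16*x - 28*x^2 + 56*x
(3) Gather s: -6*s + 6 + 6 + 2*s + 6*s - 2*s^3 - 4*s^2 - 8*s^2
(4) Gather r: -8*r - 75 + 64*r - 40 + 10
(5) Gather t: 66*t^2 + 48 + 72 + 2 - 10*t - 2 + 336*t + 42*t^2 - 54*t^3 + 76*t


(1) = -12*b^3 + b^2*(22*x - 96) + b*(114*x^2 - 103*x - 153) - 40*x^3 + 232*x^2 - 222*x - 54
(2) = -16*x^3 - 12*x^2 + 76*x - 33
(3) = -2*s^3 - 12*s^2 + 2*s + 12
(4) = 56*r - 105
(5) = -54*t^3 + 108*t^2 + 402*t + 120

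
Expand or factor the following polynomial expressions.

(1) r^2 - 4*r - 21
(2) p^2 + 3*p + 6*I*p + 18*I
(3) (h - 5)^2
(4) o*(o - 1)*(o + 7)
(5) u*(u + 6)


(1) = (r - 7)*(r + 3)
(2) = (p + 3)*(p + 6*I)
(3) = h^2 - 10*h + 25
(4) = o^3 + 6*o^2 - 7*o
(5) = u^2 + 6*u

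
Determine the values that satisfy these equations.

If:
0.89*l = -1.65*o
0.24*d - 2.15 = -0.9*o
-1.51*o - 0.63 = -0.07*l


Then:
d = 10.40
l = 0.71
o = -0.38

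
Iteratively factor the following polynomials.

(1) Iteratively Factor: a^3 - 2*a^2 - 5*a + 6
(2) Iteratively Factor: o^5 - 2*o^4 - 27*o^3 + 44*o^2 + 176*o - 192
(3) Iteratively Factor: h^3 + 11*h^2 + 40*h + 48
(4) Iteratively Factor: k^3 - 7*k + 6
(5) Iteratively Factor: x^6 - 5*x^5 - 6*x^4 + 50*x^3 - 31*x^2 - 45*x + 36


(1) = (a - 1)*(a^2 - a - 6) = (a - 1)*(a + 2)*(a - 3)
(2) = (o + 3)*(o^4 - 5*o^3 - 12*o^2 + 80*o - 64) = (o - 4)*(o + 3)*(o^3 - o^2 - 16*o + 16) = (o - 4)^2*(o + 3)*(o^2 + 3*o - 4) = (o - 4)^2*(o + 3)*(o + 4)*(o - 1)
(3) = (h + 3)*(h^2 + 8*h + 16) = (h + 3)*(h + 4)*(h + 4)
(4) = (k - 1)*(k^2 + k - 6) = (k - 2)*(k - 1)*(k + 3)
(5) = (x + 1)*(x^5 - 6*x^4 + 50*x^2 - 81*x + 36) = (x - 1)*(x + 1)*(x^4 - 5*x^3 - 5*x^2 + 45*x - 36) = (x - 1)^2*(x + 1)*(x^3 - 4*x^2 - 9*x + 36) = (x - 1)^2*(x + 1)*(x + 3)*(x^2 - 7*x + 12) = (x - 4)*(x - 1)^2*(x + 1)*(x + 3)*(x - 3)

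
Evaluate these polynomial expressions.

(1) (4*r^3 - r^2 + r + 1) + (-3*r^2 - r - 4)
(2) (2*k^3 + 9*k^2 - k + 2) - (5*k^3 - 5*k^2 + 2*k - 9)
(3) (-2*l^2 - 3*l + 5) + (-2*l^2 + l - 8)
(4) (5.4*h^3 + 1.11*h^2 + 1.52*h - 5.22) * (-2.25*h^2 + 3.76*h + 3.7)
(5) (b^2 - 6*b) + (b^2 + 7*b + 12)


(1) = 4*r^3 - 4*r^2 - 3
(2) = -3*k^3 + 14*k^2 - 3*k + 11
(3) = -4*l^2 - 2*l - 3
(4) = -12.15*h^5 + 17.8065*h^4 + 20.7336*h^3 + 21.5672*h^2 - 14.0032*h - 19.314
(5) = 2*b^2 + b + 12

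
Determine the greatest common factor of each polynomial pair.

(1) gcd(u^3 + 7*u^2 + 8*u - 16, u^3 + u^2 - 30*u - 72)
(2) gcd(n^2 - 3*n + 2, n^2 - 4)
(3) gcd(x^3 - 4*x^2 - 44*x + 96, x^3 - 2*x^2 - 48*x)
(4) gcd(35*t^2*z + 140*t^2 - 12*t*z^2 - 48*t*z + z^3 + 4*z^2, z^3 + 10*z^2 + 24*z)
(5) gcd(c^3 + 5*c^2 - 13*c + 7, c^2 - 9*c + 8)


(1) = gcd((u - 1)*(u + 4)^2, (u - 6)*(u + 3)*(u + 4)) = u + 4
(2) = gcd((n - 2)*(n - 1), (n - 2)*(n + 2)) = n - 2
(3) = x^2 - 2*x - 48
(4) = z + 4
(5) = c - 1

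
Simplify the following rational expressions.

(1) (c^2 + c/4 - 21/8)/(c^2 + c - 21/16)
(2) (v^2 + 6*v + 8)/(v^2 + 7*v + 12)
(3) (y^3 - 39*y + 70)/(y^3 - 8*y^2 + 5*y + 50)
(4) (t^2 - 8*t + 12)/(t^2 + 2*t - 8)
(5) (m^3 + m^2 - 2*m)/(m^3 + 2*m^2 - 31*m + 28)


(1) = (4*c - 6)/(4*c - 3)
(2) = (v + 2)/(v + 3)
(3) = (y^2 + 5*y - 14)/(y^2 - 3*y - 10)
(4) = (t - 6)/(t + 4)
(5) = (m^2 + 2*m)/(m^2 + 3*m - 28)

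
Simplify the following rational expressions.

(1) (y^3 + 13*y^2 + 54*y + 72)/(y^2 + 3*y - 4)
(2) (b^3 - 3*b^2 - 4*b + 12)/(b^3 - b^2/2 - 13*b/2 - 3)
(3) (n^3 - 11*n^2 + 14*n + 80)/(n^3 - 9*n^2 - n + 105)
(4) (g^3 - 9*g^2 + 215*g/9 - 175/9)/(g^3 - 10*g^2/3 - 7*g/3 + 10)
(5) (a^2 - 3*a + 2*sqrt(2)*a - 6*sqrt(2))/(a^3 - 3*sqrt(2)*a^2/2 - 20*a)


(1) = (y^2 + 9*y + 18)/(y - 1)
(2) = (2*b - 4)/(2*b + 1)
(3) = (n^2 - 6*n - 16)/(n^2 - 4*n - 21)
(4) = (9*g^3 - 81*g^2 + 215*g - 175)/(9*g^3 - 30*g^2 - 21*g + 90)
(5) = (2*a^2 + a*(-6 + 4*sqrt(2)) - 12*sqrt(2))/(2*a^3 - 3*sqrt(2)*a^2 - 40*a)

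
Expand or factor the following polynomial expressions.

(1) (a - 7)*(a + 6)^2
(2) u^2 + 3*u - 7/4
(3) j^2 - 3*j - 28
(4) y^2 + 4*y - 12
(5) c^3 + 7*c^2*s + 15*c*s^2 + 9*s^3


(1) = a^3 + 5*a^2 - 48*a - 252
(2) = (u - 1/2)*(u + 7/2)
(3) = (j - 7)*(j + 4)
(4) = (y - 2)*(y + 6)
(5) = (c + s)*(c + 3*s)^2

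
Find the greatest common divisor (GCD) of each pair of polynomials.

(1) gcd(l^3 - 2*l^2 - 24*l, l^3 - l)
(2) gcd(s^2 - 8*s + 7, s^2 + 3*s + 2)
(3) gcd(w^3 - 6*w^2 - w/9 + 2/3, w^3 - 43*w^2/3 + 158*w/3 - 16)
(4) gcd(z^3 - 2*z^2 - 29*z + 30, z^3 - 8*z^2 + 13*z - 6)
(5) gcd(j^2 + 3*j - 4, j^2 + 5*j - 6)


(1) = gcd(l*(l - 6)*(l + 4), l*(l - 1)*(l + 1)) = l
(2) = gcd((s - 7)*(s - 1), (s + 1)*(s + 2)) = 1
(3) = gcd((w - 6)*(w - 1/3)*(w + 1/3), (w - 8)*(w - 6)*(w - 1/3)) = w^2 - 19*w/3 + 2
(4) = gcd((z - 6)*(z - 1)*(z + 5), (z - 6)*(z - 1)^2) = z^2 - 7*z + 6
(5) = gcd((j - 1)*(j + 4), (j - 1)*(j + 6)) = j - 1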